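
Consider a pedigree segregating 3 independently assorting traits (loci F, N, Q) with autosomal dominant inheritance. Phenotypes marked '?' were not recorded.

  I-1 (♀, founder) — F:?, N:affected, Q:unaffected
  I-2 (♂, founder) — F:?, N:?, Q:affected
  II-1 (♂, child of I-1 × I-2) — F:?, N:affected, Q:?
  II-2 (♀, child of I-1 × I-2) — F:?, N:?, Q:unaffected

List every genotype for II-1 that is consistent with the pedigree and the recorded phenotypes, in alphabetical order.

F/I-1 ? ·: ff|Ff|FF
F/I-2 ? ·: ff|Ff|FF
F/II-1 ? I-1×I-2: ff|Ff|FF
F/II-2 ? I-1×I-2: ff|Ff|FF
⇒ F over [I-1,I-2,II-1,II-2]: 29 consistent
N/I-1 aff ·: Nn|NN
N/I-2 ? ·: nn|Nn|NN
N/II-1 aff I-1×I-2: Nn|NN
N/II-2 ? I-1×I-2: nn|Nn|NN
⇒ N over [I-1,I-2,II-1,II-2]: 18 consistent
Q/I-1 un ·: qq
Q/I-2 aff ·: Qq
Q/II-1 ? I-1×I-2: qq|Qq
Q/II-2 un I-1×I-2: qq
⇒ Q over [I-1,I-2,II-1,II-2]: 2 consistent

II-1 ∈ {FF NN Qq, FF NN qq, FF Nn Qq, FF Nn qq, Ff NN Qq, Ff NN qq, Ff Nn Qq, Ff Nn qq, ff NN Qq, ff NN qq, ff Nn Qq, ff Nn qq}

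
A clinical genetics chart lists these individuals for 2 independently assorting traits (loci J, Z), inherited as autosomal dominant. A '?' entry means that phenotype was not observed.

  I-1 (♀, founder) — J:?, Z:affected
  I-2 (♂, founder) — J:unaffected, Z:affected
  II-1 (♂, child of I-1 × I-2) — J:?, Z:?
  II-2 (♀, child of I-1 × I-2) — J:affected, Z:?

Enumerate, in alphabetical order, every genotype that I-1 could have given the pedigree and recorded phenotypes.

J/I-1 ? ·: Jj|JJ
J/I-2 un ·: jj
J/II-1 ? I-1×I-2: jj|Jj
J/II-2 aff I-1×I-2: Jj
⇒ J over [I-1,I-2,II-1,II-2]: 3 consistent
Z/I-1 aff ·: Zz|ZZ
Z/I-2 aff ·: Zz|ZZ
Z/II-1 ? I-1×I-2: zz|Zz|ZZ
Z/II-2 ? I-1×I-2: zz|Zz|ZZ
⇒ Z over [I-1,I-2,II-1,II-2]: 18 consistent

I-1 ∈ {JJ ZZ, JJ Zz, Jj ZZ, Jj Zz}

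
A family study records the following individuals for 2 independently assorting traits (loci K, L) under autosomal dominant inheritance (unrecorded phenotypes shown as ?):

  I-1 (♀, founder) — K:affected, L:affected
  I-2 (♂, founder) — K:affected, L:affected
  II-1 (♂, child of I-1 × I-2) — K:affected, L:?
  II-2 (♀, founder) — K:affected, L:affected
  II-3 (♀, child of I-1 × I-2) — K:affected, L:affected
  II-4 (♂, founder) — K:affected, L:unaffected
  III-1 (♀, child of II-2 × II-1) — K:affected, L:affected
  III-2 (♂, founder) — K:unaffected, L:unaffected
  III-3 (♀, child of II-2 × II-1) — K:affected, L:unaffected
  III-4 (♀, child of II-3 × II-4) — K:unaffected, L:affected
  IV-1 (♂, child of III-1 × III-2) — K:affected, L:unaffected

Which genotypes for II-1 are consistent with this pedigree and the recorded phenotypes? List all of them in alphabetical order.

K/I-1 aff ·: Kk|KK
K/I-2 aff ·: Kk|KK
K/II-1 aff I-1×I-2: Kk|KK
K/II-2 aff ·: Kk|KK
K/II-3 aff I-1×I-2: Kk
K/II-4 aff ·: Kk
K/III-1 aff II-2×II-1: Kk|KK
K/III-2 un ·: kk
K/III-3 aff II-2×II-1: Kk|KK
K/III-4 un II-3×II-4: kk
K/IV-1 aff III-1×III-2: Kk
⇒ K over [I-1,I-2,II-1,II-2,II-3,II-4,III-1,III-2,III-3,III-4,IV-1]: 39 consistent
L/I-1 aff ·: Ll|LL
L/I-2 aff ·: Ll|LL
L/II-1 ? I-1×I-2: ll|Ll
L/II-2 aff ·: Ll
L/II-3 aff I-1×I-2: Ll|LL
L/II-4 un ·: ll
L/III-1 aff II-2×II-1: Ll
L/III-2 un ·: ll
L/III-3 un II-2×II-1: ll
L/III-4 aff II-3×II-4: Ll
L/IV-1 un III-1×III-2: ll
⇒ L over [I-1,I-2,II-1,II-2,II-3,II-4,III-1,III-2,III-3,III-4,IV-1]: 8 consistent

II-1 ∈ {KK Ll, KK ll, Kk Ll, Kk ll}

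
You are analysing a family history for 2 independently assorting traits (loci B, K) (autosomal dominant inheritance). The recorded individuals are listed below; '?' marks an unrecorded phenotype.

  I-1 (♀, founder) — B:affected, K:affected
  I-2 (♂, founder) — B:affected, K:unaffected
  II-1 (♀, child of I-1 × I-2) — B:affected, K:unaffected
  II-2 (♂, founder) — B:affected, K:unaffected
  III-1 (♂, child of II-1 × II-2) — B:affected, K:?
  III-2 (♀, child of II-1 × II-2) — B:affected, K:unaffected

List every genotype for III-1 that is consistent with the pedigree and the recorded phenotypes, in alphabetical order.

B/I-1 aff ·: Bb|BB
B/I-2 aff ·: Bb|BB
B/II-1 aff I-1×I-2: Bb|BB
B/II-2 aff ·: Bb|BB
B/III-1 aff II-1×II-2: Bb|BB
B/III-2 aff II-1×II-2: Bb|BB
⇒ B over [I-1,I-2,II-1,II-2,III-1,III-2]: 44 consistent
K/I-1 aff ·: Kk
K/I-2 un ·: kk
K/II-1 un I-1×I-2: kk
K/II-2 un ·: kk
K/III-1 ? II-1×II-2: kk
K/III-2 un II-1×II-2: kk
⇒ K over [I-1,I-2,II-1,II-2,III-1,III-2]: 1 consistent

III-1 ∈ {BB kk, Bb kk}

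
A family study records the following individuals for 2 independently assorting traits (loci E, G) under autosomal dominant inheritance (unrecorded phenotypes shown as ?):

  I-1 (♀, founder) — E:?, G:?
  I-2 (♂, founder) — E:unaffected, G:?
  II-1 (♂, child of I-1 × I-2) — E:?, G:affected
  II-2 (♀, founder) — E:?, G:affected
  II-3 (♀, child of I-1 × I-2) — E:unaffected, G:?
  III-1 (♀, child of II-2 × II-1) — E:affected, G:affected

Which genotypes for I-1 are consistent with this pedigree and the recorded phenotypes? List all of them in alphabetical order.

I-1 ∈ {Ee GG, Ee Gg, Ee gg, ee GG, ee Gg, ee gg}

E/I-1 ? ·: ee|Ee
E/I-2 un ·: ee
E/II-1 ? I-1×I-2: ee|Ee
E/II-2 ? ·: ee|Ee|EE
E/II-3 un I-1×I-2: ee
E/III-1 aff II-2×II-1: Ee|EE
⇒ E over [I-1,I-2,II-1,II-2,II-3,III-1]: 9 consistent
G/I-1 ? ·: gg|Gg|GG
G/I-2 ? ·: gg|Gg|GG
G/II-1 aff I-1×I-2: Gg|GG
G/II-2 aff ·: Gg|GG
G/II-3 ? I-1×I-2: gg|Gg|GG
G/III-1 aff II-2×II-1: Gg|GG
⇒ G over [I-1,I-2,II-1,II-2,II-3,III-1]: 76 consistent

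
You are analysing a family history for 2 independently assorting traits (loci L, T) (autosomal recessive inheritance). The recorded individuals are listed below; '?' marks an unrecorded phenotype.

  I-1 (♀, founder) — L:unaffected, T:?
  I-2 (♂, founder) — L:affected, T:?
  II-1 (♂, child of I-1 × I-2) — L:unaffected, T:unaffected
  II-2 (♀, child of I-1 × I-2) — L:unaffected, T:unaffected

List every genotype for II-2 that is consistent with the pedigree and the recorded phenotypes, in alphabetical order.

II-2 ∈ {Ll TT, Ll Tt}

L/I-1 un ·: LL|Ll
L/I-2 aff ·: ll
L/II-1 un I-1×I-2: Ll
L/II-2 un I-1×I-2: Ll
⇒ L over [I-1,I-2,II-1,II-2]: 2 consistent
T/I-1 ? ·: TT|Tt|tt
T/I-2 ? ·: TT|Tt|tt
T/II-1 un I-1×I-2: TT|Tt
T/II-2 un I-1×I-2: TT|Tt
⇒ T over [I-1,I-2,II-1,II-2]: 17 consistent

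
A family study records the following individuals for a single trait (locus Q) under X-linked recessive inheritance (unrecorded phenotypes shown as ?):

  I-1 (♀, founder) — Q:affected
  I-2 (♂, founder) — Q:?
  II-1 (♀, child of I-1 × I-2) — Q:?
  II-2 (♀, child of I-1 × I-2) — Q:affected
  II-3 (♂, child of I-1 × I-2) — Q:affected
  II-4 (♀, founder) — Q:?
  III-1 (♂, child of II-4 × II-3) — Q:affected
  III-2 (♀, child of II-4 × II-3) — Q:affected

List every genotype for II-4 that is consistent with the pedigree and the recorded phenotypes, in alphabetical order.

II-4 ∈ {X^QX^q, X^qX^q}

Q/I-1 aff ·: X^qX^q
Q/I-2 ? ·: X^qY
Q/II-1 ? I-1×I-2: X^qX^q
Q/II-2 aff I-1×I-2: X^qX^q
Q/II-3 aff I-1×I-2: X^qY
Q/II-4 ? ·: X^QX^q|X^qX^q
Q/III-1 aff II-4×II-3: X^qY
Q/III-2 aff II-4×II-3: X^qX^q
⇒ Q over [I-1,I-2,II-1,II-2,II-3,II-4,III-1,III-2]: 2 consistent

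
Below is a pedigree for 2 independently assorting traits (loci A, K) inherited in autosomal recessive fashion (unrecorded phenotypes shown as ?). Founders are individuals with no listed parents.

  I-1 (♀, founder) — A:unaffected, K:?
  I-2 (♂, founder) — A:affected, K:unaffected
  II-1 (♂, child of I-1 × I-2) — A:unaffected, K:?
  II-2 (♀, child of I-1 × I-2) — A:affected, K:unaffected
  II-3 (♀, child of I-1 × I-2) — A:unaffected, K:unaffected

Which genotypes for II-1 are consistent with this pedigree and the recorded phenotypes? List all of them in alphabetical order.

A/I-1 un ·: Aa
A/I-2 aff ·: aa
A/II-1 un I-1×I-2: Aa
A/II-2 aff I-1×I-2: aa
A/II-3 un I-1×I-2: Aa
⇒ A over [I-1,I-2,II-1,II-2,II-3]: 1 consistent
K/I-1 ? ·: KK|Kk|kk
K/I-2 un ·: KK|Kk
K/II-1 ? I-1×I-2: KK|Kk|kk
K/II-2 un I-1×I-2: KK|Kk
K/II-3 un I-1×I-2: KK|Kk
⇒ K over [I-1,I-2,II-1,II-2,II-3]: 32 consistent

II-1 ∈ {Aa KK, Aa Kk, Aa kk}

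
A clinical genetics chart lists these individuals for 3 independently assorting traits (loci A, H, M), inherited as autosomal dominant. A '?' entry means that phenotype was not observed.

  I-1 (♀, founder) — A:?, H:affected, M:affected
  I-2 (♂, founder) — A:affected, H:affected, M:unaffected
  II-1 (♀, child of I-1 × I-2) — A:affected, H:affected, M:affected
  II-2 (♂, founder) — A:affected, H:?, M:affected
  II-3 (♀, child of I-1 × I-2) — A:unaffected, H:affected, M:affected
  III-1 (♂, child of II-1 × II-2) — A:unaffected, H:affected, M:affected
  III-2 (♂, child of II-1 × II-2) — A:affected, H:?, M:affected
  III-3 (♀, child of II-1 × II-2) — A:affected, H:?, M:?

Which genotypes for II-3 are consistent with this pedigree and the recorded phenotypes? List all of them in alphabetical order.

II-3 ∈ {aa HH Mm, aa Hh Mm}

A/I-1 ? ·: aa|Aa
A/I-2 aff ·: Aa
A/II-1 aff I-1×I-2: Aa
A/II-2 aff ·: Aa
A/II-3 un I-1×I-2: aa
A/III-1 un II-1×II-2: aa
A/III-2 aff II-1×II-2: Aa|AA
A/III-3 aff II-1×II-2: Aa|AA
⇒ A over [I-1,I-2,II-1,II-2,II-3,III-1,III-2,III-3]: 8 consistent
H/I-1 aff ·: Hh|HH
H/I-2 aff ·: Hh|HH
H/II-1 aff I-1×I-2: Hh|HH
H/II-2 ? ·: hh|Hh|HH
H/II-3 aff I-1×I-2: Hh|HH
H/III-1 aff II-1×II-2: Hh|HH
H/III-2 ? II-1×II-2: hh|Hh|HH
H/III-3 ? II-1×II-2: hh|Hh|HH
⇒ H over [I-1,I-2,II-1,II-2,II-3,III-1,III-2,III-3]: 250 consistent
M/I-1 aff ·: Mm|MM
M/I-2 un ·: mm
M/II-1 aff I-1×I-2: Mm
M/II-2 aff ·: Mm|MM
M/II-3 aff I-1×I-2: Mm
M/III-1 aff II-1×II-2: Mm|MM
M/III-2 aff II-1×II-2: Mm|MM
M/III-3 ? II-1×II-2: mm|Mm|MM
⇒ M over [I-1,I-2,II-1,II-2,II-3,III-1,III-2,III-3]: 40 consistent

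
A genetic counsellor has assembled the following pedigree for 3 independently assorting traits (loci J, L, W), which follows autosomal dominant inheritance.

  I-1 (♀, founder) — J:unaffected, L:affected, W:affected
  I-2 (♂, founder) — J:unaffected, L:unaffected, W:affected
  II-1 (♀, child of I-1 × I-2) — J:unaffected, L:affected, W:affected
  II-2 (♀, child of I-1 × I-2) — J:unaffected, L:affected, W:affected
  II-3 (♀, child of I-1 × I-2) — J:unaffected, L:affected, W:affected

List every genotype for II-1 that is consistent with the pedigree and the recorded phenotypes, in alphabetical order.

J/I-1 un ·: jj
J/I-2 un ·: jj
J/II-1 un I-1×I-2: jj
J/II-2 un I-1×I-2: jj
J/II-3 un I-1×I-2: jj
⇒ J over [I-1,I-2,II-1,II-2,II-3]: 1 consistent
L/I-1 aff ·: Ll|LL
L/I-2 un ·: ll
L/II-1 aff I-1×I-2: Ll
L/II-2 aff I-1×I-2: Ll
L/II-3 aff I-1×I-2: Ll
⇒ L over [I-1,I-2,II-1,II-2,II-3]: 2 consistent
W/I-1 aff ·: Ww|WW
W/I-2 aff ·: Ww|WW
W/II-1 aff I-1×I-2: Ww|WW
W/II-2 aff I-1×I-2: Ww|WW
W/II-3 aff I-1×I-2: Ww|WW
⇒ W over [I-1,I-2,II-1,II-2,II-3]: 25 consistent

II-1 ∈ {jj Ll WW, jj Ll Ww}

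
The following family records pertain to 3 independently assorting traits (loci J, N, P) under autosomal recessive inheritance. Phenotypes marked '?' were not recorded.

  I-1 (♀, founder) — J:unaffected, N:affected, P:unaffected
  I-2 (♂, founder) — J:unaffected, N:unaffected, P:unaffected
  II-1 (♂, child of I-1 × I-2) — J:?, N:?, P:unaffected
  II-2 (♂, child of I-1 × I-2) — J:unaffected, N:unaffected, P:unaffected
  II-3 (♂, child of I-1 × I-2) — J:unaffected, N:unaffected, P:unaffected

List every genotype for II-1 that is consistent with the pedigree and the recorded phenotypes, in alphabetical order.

II-1 ∈ {JJ Nn PP, JJ Nn Pp, JJ nn PP, JJ nn Pp, Jj Nn PP, Jj Nn Pp, Jj nn PP, Jj nn Pp, jj Nn PP, jj Nn Pp, jj nn PP, jj nn Pp}

J/I-1 un ·: JJ|Jj
J/I-2 un ·: JJ|Jj
J/II-1 ? I-1×I-2: JJ|Jj|jj
J/II-2 un I-1×I-2: JJ|Jj
J/II-3 un I-1×I-2: JJ|Jj
⇒ J over [I-1,I-2,II-1,II-2,II-3]: 29 consistent
N/I-1 aff ·: nn
N/I-2 un ·: NN|Nn
N/II-1 ? I-1×I-2: Nn|nn
N/II-2 un I-1×I-2: Nn
N/II-3 un I-1×I-2: Nn
⇒ N over [I-1,I-2,II-1,II-2,II-3]: 3 consistent
P/I-1 un ·: PP|Pp
P/I-2 un ·: PP|Pp
P/II-1 un I-1×I-2: PP|Pp
P/II-2 un I-1×I-2: PP|Pp
P/II-3 un I-1×I-2: PP|Pp
⇒ P over [I-1,I-2,II-1,II-2,II-3]: 25 consistent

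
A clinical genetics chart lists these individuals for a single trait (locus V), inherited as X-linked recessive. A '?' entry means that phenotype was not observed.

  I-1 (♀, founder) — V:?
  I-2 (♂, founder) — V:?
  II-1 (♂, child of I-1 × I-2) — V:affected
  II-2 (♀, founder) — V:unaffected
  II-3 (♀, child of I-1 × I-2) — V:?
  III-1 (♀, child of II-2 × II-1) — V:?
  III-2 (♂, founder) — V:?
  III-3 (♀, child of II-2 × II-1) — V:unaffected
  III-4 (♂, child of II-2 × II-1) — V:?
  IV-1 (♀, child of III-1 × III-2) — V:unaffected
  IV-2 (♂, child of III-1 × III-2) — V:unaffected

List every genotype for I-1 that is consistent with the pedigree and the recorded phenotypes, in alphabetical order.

I-1 ∈ {X^VX^v, X^vX^v}

V/I-1 ? ·: X^VX^v|X^vX^v
V/I-2 ? ·: X^VY|X^vY
V/II-1 aff I-1×I-2: X^vY
V/II-2 un ·: X^VX^V|X^VX^v
V/II-3 ? I-1×I-2: X^VX^V|X^VX^v|X^vX^v
V/III-1 ? II-2×II-1: X^VX^v
V/III-2 ? ·: X^VY|X^vY
V/III-3 un II-2×II-1: X^VX^v
V/III-4 ? II-2×II-1: X^VY|X^vY
V/IV-1 un III-1×III-2: X^VX^V|X^VX^v
V/IV-2 un III-1×III-2: X^VY
⇒ V over [I-1,I-2,II-1,II-2,II-3,III-1,III-2,III-3,III-4,IV-1,IV-2]: 54 consistent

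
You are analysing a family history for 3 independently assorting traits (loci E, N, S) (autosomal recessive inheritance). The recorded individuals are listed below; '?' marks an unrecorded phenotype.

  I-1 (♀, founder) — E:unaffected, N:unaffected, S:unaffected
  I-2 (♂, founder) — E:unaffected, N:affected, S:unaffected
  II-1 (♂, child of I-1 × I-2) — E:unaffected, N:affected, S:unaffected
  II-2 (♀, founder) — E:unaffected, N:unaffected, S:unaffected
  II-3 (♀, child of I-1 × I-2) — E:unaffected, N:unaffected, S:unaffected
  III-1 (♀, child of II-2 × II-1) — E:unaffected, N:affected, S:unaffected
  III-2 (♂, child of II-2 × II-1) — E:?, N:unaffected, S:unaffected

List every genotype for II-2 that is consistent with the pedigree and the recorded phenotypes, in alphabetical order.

II-2 ∈ {EE Nn SS, EE Nn Ss, Ee Nn SS, Ee Nn Ss}

E/I-1 un ·: EE|Ee
E/I-2 un ·: EE|Ee
E/II-1 un I-1×I-2: EE|Ee
E/II-2 un ·: EE|Ee
E/II-3 un I-1×I-2: EE|Ee
E/III-1 un II-2×II-1: EE|Ee
E/III-2 ? II-2×II-1: EE|Ee|ee
⇒ E over [I-1,I-2,II-1,II-2,II-3,III-1,III-2]: 95 consistent
N/I-1 un ·: Nn
N/I-2 aff ·: nn
N/II-1 aff I-1×I-2: nn
N/II-2 un ·: Nn
N/II-3 un I-1×I-2: Nn
N/III-1 aff II-2×II-1: nn
N/III-2 un II-2×II-1: Nn
⇒ N over [I-1,I-2,II-1,II-2,II-3,III-1,III-2]: 1 consistent
S/I-1 un ·: SS|Ss
S/I-2 un ·: SS|Ss
S/II-1 un I-1×I-2: SS|Ss
S/II-2 un ·: SS|Ss
S/II-3 un I-1×I-2: SS|Ss
S/III-1 un II-2×II-1: SS|Ss
S/III-2 un II-2×II-1: SS|Ss
⇒ S over [I-1,I-2,II-1,II-2,II-3,III-1,III-2]: 83 consistent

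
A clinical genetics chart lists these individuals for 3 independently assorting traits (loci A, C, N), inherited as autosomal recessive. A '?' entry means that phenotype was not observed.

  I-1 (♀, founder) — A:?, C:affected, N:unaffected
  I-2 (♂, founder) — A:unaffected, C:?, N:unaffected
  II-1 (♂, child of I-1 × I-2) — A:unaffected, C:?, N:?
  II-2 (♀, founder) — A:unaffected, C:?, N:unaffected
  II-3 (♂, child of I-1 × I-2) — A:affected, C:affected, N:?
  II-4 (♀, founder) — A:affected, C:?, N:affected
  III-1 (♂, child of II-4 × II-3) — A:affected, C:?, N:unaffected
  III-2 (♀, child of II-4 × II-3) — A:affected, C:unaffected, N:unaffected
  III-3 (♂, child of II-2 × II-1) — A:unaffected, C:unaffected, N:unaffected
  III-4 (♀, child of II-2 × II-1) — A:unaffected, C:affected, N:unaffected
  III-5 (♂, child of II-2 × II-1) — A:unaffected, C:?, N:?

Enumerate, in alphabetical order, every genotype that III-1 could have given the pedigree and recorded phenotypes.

A/I-1 ? ·: Aa|aa
A/I-2 un ·: Aa
A/II-1 un I-1×I-2: AA|Aa
A/II-2 un ·: AA|Aa
A/II-3 aff I-1×I-2: aa
A/II-4 aff ·: aa
A/III-1 aff II-4×II-3: aa
A/III-2 aff II-4×II-3: aa
A/III-3 un II-2×II-1: AA|Aa
A/III-4 un II-2×II-1: AA|Aa
A/III-5 un II-2×II-1: AA|Aa
⇒ A over [I-1,I-2,II-1,II-2,II-3,II-4,III-1,III-2,III-3,III-4,III-5]: 41 consistent
C/I-1 aff ·: cc
C/I-2 ? ·: Cc|cc
C/II-1 ? I-1×I-2: Cc|cc
C/II-2 ? ·: Cc|cc
C/II-3 aff I-1×I-2: cc
C/II-4 ? ·: CC|Cc
C/III-1 ? II-4×II-3: Cc|cc
C/III-2 un II-4×II-3: Cc
C/III-3 un II-2×II-1: CC|Cc
C/III-4 aff II-2×II-1: cc
C/III-5 ? II-2×II-1: CC|Cc|cc
⇒ C over [I-1,I-2,II-1,II-2,II-3,II-4,III-1,III-2,III-3,III-4,III-5]: 36 consistent
N/I-1 un ·: NN|Nn
N/I-2 un ·: NN|Nn
N/II-1 ? I-1×I-2: NN|Nn|nn
N/II-2 un ·: NN|Nn
N/II-3 ? I-1×I-2: NN|Nn
N/II-4 aff ·: nn
N/III-1 un II-4×II-3: Nn
N/III-2 un II-4×II-3: Nn
N/III-3 un II-2×II-1: NN|Nn
N/III-4 un II-2×II-1: NN|Nn
N/III-5 ? II-2×II-1: NN|Nn|nn
⇒ N over [I-1,I-2,II-1,II-2,II-3,II-4,III-1,III-2,III-3,III-4,III-5]: 189 consistent

III-1 ∈ {aa Cc Nn, aa cc Nn}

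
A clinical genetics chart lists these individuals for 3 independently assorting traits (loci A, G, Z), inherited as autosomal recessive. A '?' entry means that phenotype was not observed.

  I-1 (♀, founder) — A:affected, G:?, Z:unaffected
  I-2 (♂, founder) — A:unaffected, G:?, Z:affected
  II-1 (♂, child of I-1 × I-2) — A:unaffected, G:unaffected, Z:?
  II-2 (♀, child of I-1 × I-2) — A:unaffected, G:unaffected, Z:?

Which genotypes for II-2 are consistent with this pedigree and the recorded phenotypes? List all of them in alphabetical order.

A/I-1 aff ·: aa
A/I-2 un ·: AA|Aa
A/II-1 un I-1×I-2: Aa
A/II-2 un I-1×I-2: Aa
⇒ A over [I-1,I-2,II-1,II-2]: 2 consistent
G/I-1 ? ·: GG|Gg|gg
G/I-2 ? ·: GG|Gg|gg
G/II-1 un I-1×I-2: GG|Gg
G/II-2 un I-1×I-2: GG|Gg
⇒ G over [I-1,I-2,II-1,II-2]: 17 consistent
Z/I-1 un ·: ZZ|Zz
Z/I-2 aff ·: zz
Z/II-1 ? I-1×I-2: Zz|zz
Z/II-2 ? I-1×I-2: Zz|zz
⇒ Z over [I-1,I-2,II-1,II-2]: 5 consistent

II-2 ∈ {Aa GG Zz, Aa GG zz, Aa Gg Zz, Aa Gg zz}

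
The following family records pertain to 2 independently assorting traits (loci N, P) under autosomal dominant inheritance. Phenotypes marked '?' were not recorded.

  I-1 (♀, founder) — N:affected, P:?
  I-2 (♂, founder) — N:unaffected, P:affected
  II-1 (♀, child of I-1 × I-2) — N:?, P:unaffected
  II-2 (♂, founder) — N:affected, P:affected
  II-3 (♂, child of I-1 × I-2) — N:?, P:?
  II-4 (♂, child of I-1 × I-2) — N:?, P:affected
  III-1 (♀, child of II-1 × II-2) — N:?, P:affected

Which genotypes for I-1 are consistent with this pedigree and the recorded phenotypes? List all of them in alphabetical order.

I-1 ∈ {NN Pp, NN pp, Nn Pp, Nn pp}

N/I-1 aff ·: Nn|NN
N/I-2 un ·: nn
N/II-1 ? I-1×I-2: nn|Nn
N/II-2 aff ·: Nn|NN
N/II-3 ? I-1×I-2: nn|Nn
N/II-4 ? I-1×I-2: nn|Nn
N/III-1 ? II-1×II-2: nn|Nn|NN
⇒ N over [I-1,I-2,II-1,II-2,II-3,II-4,III-1]: 37 consistent
P/I-1 ? ·: pp|Pp
P/I-2 aff ·: Pp
P/II-1 un I-1×I-2: pp
P/II-2 aff ·: Pp|PP
P/II-3 ? I-1×I-2: pp|Pp|PP
P/II-4 aff I-1×I-2: Pp|PP
P/III-1 aff II-1×II-2: Pp
⇒ P over [I-1,I-2,II-1,II-2,II-3,II-4,III-1]: 16 consistent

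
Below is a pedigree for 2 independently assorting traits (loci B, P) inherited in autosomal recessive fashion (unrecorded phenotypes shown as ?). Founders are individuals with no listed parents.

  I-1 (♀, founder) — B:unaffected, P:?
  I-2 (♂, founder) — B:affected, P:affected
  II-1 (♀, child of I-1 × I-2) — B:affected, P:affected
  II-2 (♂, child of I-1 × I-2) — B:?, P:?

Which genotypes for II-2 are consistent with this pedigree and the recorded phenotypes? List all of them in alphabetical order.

II-2 ∈ {Bb Pp, Bb pp, bb Pp, bb pp}

B/I-1 un ·: Bb
B/I-2 aff ·: bb
B/II-1 aff I-1×I-2: bb
B/II-2 ? I-1×I-2: Bb|bb
⇒ B over [I-1,I-2,II-1,II-2]: 2 consistent
P/I-1 ? ·: Pp|pp
P/I-2 aff ·: pp
P/II-1 aff I-1×I-2: pp
P/II-2 ? I-1×I-2: Pp|pp
⇒ P over [I-1,I-2,II-1,II-2]: 3 consistent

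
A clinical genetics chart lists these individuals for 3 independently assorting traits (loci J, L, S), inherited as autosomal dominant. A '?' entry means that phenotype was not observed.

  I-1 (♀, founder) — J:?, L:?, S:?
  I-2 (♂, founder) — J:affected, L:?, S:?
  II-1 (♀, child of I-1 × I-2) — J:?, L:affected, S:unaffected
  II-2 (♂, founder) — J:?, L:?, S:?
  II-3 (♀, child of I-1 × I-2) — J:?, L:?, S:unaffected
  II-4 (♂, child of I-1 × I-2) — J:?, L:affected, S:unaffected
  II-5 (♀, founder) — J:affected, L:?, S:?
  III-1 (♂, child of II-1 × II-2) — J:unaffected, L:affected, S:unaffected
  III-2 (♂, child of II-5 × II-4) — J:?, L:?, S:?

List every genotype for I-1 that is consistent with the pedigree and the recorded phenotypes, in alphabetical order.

I-1 ∈ {JJ LL Ss, JJ LL ss, JJ Ll Ss, JJ Ll ss, JJ ll Ss, JJ ll ss, Jj LL Ss, Jj LL ss, Jj Ll Ss, Jj Ll ss, Jj ll Ss, Jj ll ss, jj LL Ss, jj LL ss, jj Ll Ss, jj Ll ss, jj ll Ss, jj ll ss}

J/I-1 ? ·: jj|Jj|JJ
J/I-2 aff ·: Jj|JJ
J/II-1 ? I-1×I-2: jj|Jj
J/II-2 ? ·: jj|Jj
J/II-3 ? I-1×I-2: jj|Jj|JJ
J/II-4 ? I-1×I-2: jj|Jj|JJ
J/II-5 aff ·: Jj|JJ
J/III-1 un II-1×II-2: jj
J/III-2 ? II-5×II-4: jj|Jj|JJ
⇒ J over [I-1,I-2,II-1,II-2,II-3,II-4,II-5,III-1,III-2]: 270 consistent
L/I-1 ? ·: ll|Ll|LL
L/I-2 ? ·: ll|Ll|LL
L/II-1 aff I-1×I-2: Ll|LL
L/II-2 ? ·: ll|Ll|LL
L/II-3 ? I-1×I-2: ll|Ll|LL
L/II-4 aff I-1×I-2: Ll|LL
L/II-5 ? ·: ll|Ll|LL
L/III-1 aff II-1×II-2: Ll|LL
L/III-2 ? II-5×II-4: ll|Ll|LL
⇒ L over [I-1,I-2,II-1,II-2,II-3,II-4,II-5,III-1,III-2]: 919 consistent
S/I-1 ? ·: ss|Ss
S/I-2 ? ·: ss|Ss
S/II-1 un I-1×I-2: ss
S/II-2 ? ·: ss|Ss
S/II-3 un I-1×I-2: ss
S/II-4 un I-1×I-2: ss
S/II-5 ? ·: ss|Ss|SS
S/III-1 un II-1×II-2: ss
S/III-2 ? II-5×II-4: ss|Ss
⇒ S over [I-1,I-2,II-1,II-2,II-3,II-4,II-5,III-1,III-2]: 32 consistent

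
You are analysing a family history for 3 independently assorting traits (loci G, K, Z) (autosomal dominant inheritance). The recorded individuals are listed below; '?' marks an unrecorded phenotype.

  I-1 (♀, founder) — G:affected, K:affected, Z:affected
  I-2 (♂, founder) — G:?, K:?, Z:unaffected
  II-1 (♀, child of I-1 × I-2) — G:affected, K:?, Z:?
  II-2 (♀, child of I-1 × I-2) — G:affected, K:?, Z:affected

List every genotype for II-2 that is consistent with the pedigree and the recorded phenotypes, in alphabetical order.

II-2 ∈ {GG KK Zz, GG Kk Zz, GG kk Zz, Gg KK Zz, Gg Kk Zz, Gg kk Zz}

G/I-1 aff ·: Gg|GG
G/I-2 ? ·: gg|Gg|GG
G/II-1 aff I-1×I-2: Gg|GG
G/II-2 aff I-1×I-2: Gg|GG
⇒ G over [I-1,I-2,II-1,II-2]: 15 consistent
K/I-1 aff ·: Kk|KK
K/I-2 ? ·: kk|Kk|KK
K/II-1 ? I-1×I-2: kk|Kk|KK
K/II-2 ? I-1×I-2: kk|Kk|KK
⇒ K over [I-1,I-2,II-1,II-2]: 23 consistent
Z/I-1 aff ·: Zz|ZZ
Z/I-2 un ·: zz
Z/II-1 ? I-1×I-2: zz|Zz
Z/II-2 aff I-1×I-2: Zz
⇒ Z over [I-1,I-2,II-1,II-2]: 3 consistent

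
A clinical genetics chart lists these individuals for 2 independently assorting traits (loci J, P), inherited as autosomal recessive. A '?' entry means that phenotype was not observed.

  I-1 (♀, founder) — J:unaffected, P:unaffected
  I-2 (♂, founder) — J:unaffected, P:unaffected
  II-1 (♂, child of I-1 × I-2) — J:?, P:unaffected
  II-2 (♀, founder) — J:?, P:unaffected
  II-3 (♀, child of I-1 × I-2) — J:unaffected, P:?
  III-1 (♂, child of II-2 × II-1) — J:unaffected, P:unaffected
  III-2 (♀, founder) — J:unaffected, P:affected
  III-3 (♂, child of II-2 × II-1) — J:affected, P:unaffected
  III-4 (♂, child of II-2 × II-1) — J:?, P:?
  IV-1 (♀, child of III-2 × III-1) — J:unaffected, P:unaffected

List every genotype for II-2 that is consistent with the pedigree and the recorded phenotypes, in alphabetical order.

J/I-1 un ·: JJ|Jj
J/I-2 un ·: JJ|Jj
J/II-1 ? I-1×I-2: Jj|jj
J/II-2 ? ·: Jj|jj
J/II-3 un I-1×I-2: JJ|Jj
J/III-1 un II-2×II-1: JJ|Jj
J/III-2 un ·: JJ|Jj
J/III-3 aff II-2×II-1: jj
J/III-4 ? II-2×II-1: JJ|Jj|jj
J/IV-1 un III-2×III-1: JJ|Jj
⇒ J over [I-1,I-2,II-1,II-2,II-3,III-1,III-2,III-3,III-4,IV-1]: 190 consistent
P/I-1 un ·: PP|Pp
P/I-2 un ·: PP|Pp
P/II-1 un I-1×I-2: PP|Pp
P/II-2 un ·: PP|Pp
P/II-3 ? I-1×I-2: PP|Pp|pp
P/III-1 un II-2×II-1: PP|Pp
P/III-2 aff ·: pp
P/III-3 un II-2×II-1: PP|Pp
P/III-4 ? II-2×II-1: PP|Pp|pp
P/IV-1 un III-2×III-1: Pp
⇒ P over [I-1,I-2,II-1,II-2,II-3,III-1,III-2,III-3,III-4,IV-1]: 212 consistent

II-2 ∈ {Jj PP, Jj Pp, jj PP, jj Pp}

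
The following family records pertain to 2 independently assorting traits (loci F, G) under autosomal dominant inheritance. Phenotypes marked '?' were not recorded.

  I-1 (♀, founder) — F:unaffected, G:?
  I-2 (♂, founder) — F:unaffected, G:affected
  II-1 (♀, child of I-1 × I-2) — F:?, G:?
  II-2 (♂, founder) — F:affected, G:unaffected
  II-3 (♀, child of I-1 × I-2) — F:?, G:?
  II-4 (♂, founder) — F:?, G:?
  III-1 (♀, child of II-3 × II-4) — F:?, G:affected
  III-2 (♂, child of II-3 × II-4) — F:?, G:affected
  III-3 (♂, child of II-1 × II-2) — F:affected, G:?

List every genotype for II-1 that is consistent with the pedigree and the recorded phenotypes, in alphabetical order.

II-1 ∈ {ff GG, ff Gg, ff gg}

F/I-1 un ·: ff
F/I-2 un ·: ff
F/II-1 ? I-1×I-2: ff
F/II-2 aff ·: Ff|FF
F/II-3 ? I-1×I-2: ff
F/II-4 ? ·: ff|Ff|FF
F/III-1 ? II-3×II-4: ff|Ff
F/III-2 ? II-3×II-4: ff|Ff
F/III-3 aff II-1×II-2: Ff
⇒ F over [I-1,I-2,II-1,II-2,II-3,II-4,III-1,III-2,III-3]: 12 consistent
G/I-1 ? ·: gg|Gg|GG
G/I-2 aff ·: Gg|GG
G/II-1 ? I-1×I-2: gg|Gg|GG
G/II-2 un ·: gg
G/II-3 ? I-1×I-2: gg|Gg|GG
G/II-4 ? ·: gg|Gg|GG
G/III-1 aff II-3×II-4: Gg|GG
G/III-2 aff II-3×II-4: Gg|GG
G/III-3 ? II-1×II-2: gg|Gg
⇒ G over [I-1,I-2,II-1,II-2,II-3,II-4,III-1,III-2,III-3]: 215 consistent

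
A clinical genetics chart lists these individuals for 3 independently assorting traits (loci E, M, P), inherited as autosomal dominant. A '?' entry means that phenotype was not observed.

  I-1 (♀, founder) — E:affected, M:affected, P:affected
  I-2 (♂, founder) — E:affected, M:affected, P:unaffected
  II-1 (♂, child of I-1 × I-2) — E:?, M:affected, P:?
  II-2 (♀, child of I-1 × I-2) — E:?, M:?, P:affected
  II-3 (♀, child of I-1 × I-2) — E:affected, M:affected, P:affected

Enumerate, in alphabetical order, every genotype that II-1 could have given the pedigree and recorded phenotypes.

E/I-1 aff ·: Ee|EE
E/I-2 aff ·: Ee|EE
E/II-1 ? I-1×I-2: ee|Ee|EE
E/II-2 ? I-1×I-2: ee|Ee|EE
E/II-3 aff I-1×I-2: Ee|EE
⇒ E over [I-1,I-2,II-1,II-2,II-3]: 35 consistent
M/I-1 aff ·: Mm|MM
M/I-2 aff ·: Mm|MM
M/II-1 aff I-1×I-2: Mm|MM
M/II-2 ? I-1×I-2: mm|Mm|MM
M/II-3 aff I-1×I-2: Mm|MM
⇒ M over [I-1,I-2,II-1,II-2,II-3]: 29 consistent
P/I-1 aff ·: Pp|PP
P/I-2 un ·: pp
P/II-1 ? I-1×I-2: pp|Pp
P/II-2 aff I-1×I-2: Pp
P/II-3 aff I-1×I-2: Pp
⇒ P over [I-1,I-2,II-1,II-2,II-3]: 3 consistent

II-1 ∈ {EE MM Pp, EE MM pp, EE Mm Pp, EE Mm pp, Ee MM Pp, Ee MM pp, Ee Mm Pp, Ee Mm pp, ee MM Pp, ee MM pp, ee Mm Pp, ee Mm pp}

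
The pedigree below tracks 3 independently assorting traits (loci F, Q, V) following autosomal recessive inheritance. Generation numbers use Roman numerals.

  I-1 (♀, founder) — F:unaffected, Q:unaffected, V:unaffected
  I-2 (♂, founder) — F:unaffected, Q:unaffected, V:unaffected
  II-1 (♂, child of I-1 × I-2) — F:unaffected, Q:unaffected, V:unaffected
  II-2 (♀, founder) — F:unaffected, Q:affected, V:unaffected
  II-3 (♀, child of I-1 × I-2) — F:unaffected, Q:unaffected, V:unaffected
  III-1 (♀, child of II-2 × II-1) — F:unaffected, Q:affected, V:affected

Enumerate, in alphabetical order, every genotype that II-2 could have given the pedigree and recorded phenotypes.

II-2 ∈ {FF qq Vv, Ff qq Vv}

F/I-1 un ·: FF|Ff
F/I-2 un ·: FF|Ff
F/II-1 un I-1×I-2: FF|Ff
F/II-2 un ·: FF|Ff
F/II-3 un I-1×I-2: FF|Ff
F/III-1 un II-2×II-1: FF|Ff
⇒ F over [I-1,I-2,II-1,II-2,II-3,III-1]: 45 consistent
Q/I-1 un ·: QQ|Qq
Q/I-2 un ·: QQ|Qq
Q/II-1 un I-1×I-2: Qq
Q/II-2 aff ·: qq
Q/II-3 un I-1×I-2: QQ|Qq
Q/III-1 aff II-2×II-1: qq
⇒ Q over [I-1,I-2,II-1,II-2,II-3,III-1]: 6 consistent
V/I-1 un ·: VV|Vv
V/I-2 un ·: VV|Vv
V/II-1 un I-1×I-2: Vv
V/II-2 un ·: Vv
V/II-3 un I-1×I-2: VV|Vv
V/III-1 aff II-2×II-1: vv
⇒ V over [I-1,I-2,II-1,II-2,II-3,III-1]: 6 consistent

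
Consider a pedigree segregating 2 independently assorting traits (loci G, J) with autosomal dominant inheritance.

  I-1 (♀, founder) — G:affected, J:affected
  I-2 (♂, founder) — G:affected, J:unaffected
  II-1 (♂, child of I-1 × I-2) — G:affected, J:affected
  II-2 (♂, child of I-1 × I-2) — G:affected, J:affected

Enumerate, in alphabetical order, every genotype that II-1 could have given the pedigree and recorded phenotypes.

II-1 ∈ {GG Jj, Gg Jj}

G/I-1 aff ·: Gg|GG
G/I-2 aff ·: Gg|GG
G/II-1 aff I-1×I-2: Gg|GG
G/II-2 aff I-1×I-2: Gg|GG
⇒ G over [I-1,I-2,II-1,II-2]: 13 consistent
J/I-1 aff ·: Jj|JJ
J/I-2 un ·: jj
J/II-1 aff I-1×I-2: Jj
J/II-2 aff I-1×I-2: Jj
⇒ J over [I-1,I-2,II-1,II-2]: 2 consistent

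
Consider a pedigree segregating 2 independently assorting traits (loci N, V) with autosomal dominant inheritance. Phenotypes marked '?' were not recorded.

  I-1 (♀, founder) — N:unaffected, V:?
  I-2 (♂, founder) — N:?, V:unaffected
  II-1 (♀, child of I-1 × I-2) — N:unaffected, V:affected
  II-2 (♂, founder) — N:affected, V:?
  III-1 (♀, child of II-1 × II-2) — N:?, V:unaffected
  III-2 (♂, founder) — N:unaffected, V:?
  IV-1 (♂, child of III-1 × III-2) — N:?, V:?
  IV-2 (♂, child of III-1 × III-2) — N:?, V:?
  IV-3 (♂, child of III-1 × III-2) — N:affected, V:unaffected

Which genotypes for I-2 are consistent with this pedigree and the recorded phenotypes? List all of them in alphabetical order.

I-2 ∈ {Nn vv, nn vv}

N/I-1 un ·: nn
N/I-2 ? ·: nn|Nn
N/II-1 un I-1×I-2: nn
N/II-2 aff ·: Nn|NN
N/III-1 ? II-1×II-2: Nn
N/III-2 un ·: nn
N/IV-1 ? III-1×III-2: nn|Nn
N/IV-2 ? III-1×III-2: nn|Nn
N/IV-3 aff III-1×III-2: Nn
⇒ N over [I-1,I-2,II-1,II-2,III-1,III-2,IV-1,IV-2,IV-3]: 16 consistent
V/I-1 ? ·: Vv|VV
V/I-2 un ·: vv
V/II-1 aff I-1×I-2: Vv
V/II-2 ? ·: vv|Vv
V/III-1 un II-1×II-2: vv
V/III-2 ? ·: vv|Vv
V/IV-1 ? III-1×III-2: vv|Vv
V/IV-2 ? III-1×III-2: vv|Vv
V/IV-3 un III-1×III-2: vv
⇒ V over [I-1,I-2,II-1,II-2,III-1,III-2,IV-1,IV-2,IV-3]: 20 consistent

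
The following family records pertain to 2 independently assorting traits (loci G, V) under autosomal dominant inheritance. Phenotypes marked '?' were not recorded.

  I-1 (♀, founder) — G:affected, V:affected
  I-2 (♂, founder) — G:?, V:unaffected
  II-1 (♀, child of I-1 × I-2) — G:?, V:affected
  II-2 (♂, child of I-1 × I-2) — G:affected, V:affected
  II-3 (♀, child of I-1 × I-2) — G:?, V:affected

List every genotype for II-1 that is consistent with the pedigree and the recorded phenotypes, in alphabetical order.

II-1 ∈ {GG Vv, Gg Vv, gg Vv}

G/I-1 aff ·: Gg|GG
G/I-2 ? ·: gg|Gg|GG
G/II-1 ? I-1×I-2: gg|Gg|GG
G/II-2 aff I-1×I-2: Gg|GG
G/II-3 ? I-1×I-2: gg|Gg|GG
⇒ G over [I-1,I-2,II-1,II-2,II-3]: 40 consistent
V/I-1 aff ·: Vv|VV
V/I-2 un ·: vv
V/II-1 aff I-1×I-2: Vv
V/II-2 aff I-1×I-2: Vv
V/II-3 aff I-1×I-2: Vv
⇒ V over [I-1,I-2,II-1,II-2,II-3]: 2 consistent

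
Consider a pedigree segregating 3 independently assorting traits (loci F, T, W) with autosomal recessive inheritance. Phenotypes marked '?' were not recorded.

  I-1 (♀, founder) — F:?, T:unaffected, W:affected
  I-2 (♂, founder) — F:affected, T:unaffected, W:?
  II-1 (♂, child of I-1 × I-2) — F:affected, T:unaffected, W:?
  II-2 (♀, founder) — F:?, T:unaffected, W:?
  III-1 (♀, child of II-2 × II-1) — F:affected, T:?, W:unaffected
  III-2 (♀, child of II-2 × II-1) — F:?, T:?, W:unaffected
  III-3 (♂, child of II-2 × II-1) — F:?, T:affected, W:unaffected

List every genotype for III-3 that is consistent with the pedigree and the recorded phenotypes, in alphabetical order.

III-3 ∈ {Ff tt WW, Ff tt Ww, ff tt WW, ff tt Ww}

F/I-1 ? ·: Ff|ff
F/I-2 aff ·: ff
F/II-1 aff I-1×I-2: ff
F/II-2 ? ·: Ff|ff
F/III-1 aff II-2×II-1: ff
F/III-2 ? II-2×II-1: Ff|ff
F/III-3 ? II-2×II-1: Ff|ff
⇒ F over [I-1,I-2,II-1,II-2,III-1,III-2,III-3]: 10 consistent
T/I-1 un ·: TT|Tt
T/I-2 un ·: TT|Tt
T/II-1 un I-1×I-2: Tt
T/II-2 un ·: Tt
T/III-1 ? II-2×II-1: TT|Tt|tt
T/III-2 ? II-2×II-1: TT|Tt|tt
T/III-3 aff II-2×II-1: tt
⇒ T over [I-1,I-2,II-1,II-2,III-1,III-2,III-3]: 27 consistent
W/I-1 aff ·: ww
W/I-2 ? ·: WW|Ww|ww
W/II-1 ? I-1×I-2: Ww|ww
W/II-2 ? ·: WW|Ww|ww
W/III-1 un II-2×II-1: WW|Ww
W/III-2 un II-2×II-1: WW|Ww
W/III-3 un II-2×II-1: WW|Ww
⇒ W over [I-1,I-2,II-1,II-2,III-1,III-2,III-3]: 38 consistent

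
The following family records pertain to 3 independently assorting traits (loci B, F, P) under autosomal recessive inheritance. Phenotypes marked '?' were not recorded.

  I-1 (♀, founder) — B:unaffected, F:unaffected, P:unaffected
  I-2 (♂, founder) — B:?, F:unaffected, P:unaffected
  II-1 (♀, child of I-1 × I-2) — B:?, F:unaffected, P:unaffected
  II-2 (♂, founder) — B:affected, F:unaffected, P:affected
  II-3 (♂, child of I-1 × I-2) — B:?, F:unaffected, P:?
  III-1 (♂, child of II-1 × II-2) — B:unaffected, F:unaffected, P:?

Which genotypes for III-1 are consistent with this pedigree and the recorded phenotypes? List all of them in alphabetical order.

III-1 ∈ {Bb FF Pp, Bb FF pp, Bb Ff Pp, Bb Ff pp}

B/I-1 un ·: BB|Bb
B/I-2 ? ·: BB|Bb|bb
B/II-1 ? I-1×I-2: BB|Bb
B/II-2 aff ·: bb
B/II-3 ? I-1×I-2: BB|Bb|bb
B/III-1 un II-1×II-2: Bb
⇒ B over [I-1,I-2,II-1,II-2,II-3,III-1]: 18 consistent
F/I-1 un ·: FF|Ff
F/I-2 un ·: FF|Ff
F/II-1 un I-1×I-2: FF|Ff
F/II-2 un ·: FF|Ff
F/II-3 un I-1×I-2: FF|Ff
F/III-1 un II-1×II-2: FF|Ff
⇒ F over [I-1,I-2,II-1,II-2,II-3,III-1]: 45 consistent
P/I-1 un ·: PP|Pp
P/I-2 un ·: PP|Pp
P/II-1 un I-1×I-2: PP|Pp
P/II-2 aff ·: pp
P/II-3 ? I-1×I-2: PP|Pp|pp
P/III-1 ? II-1×II-2: Pp|pp
⇒ P over [I-1,I-2,II-1,II-2,II-3,III-1]: 22 consistent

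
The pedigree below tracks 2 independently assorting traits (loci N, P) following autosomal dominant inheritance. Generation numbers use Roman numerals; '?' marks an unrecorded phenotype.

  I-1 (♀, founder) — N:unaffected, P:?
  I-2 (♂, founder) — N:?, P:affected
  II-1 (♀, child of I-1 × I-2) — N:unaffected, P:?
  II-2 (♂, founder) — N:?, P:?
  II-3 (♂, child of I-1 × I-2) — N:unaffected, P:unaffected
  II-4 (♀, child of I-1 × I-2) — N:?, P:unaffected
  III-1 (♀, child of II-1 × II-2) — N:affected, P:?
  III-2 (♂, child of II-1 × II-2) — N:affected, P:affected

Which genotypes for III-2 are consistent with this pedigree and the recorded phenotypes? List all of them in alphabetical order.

N/I-1 un ·: nn
N/I-2 ? ·: nn|Nn
N/II-1 un I-1×I-2: nn
N/II-2 ? ·: Nn|NN
N/II-3 un I-1×I-2: nn
N/II-4 ? I-1×I-2: nn|Nn
N/III-1 aff II-1×II-2: Nn
N/III-2 aff II-1×II-2: Nn
⇒ N over [I-1,I-2,II-1,II-2,II-3,II-4,III-1,III-2]: 6 consistent
P/I-1 ? ·: pp|Pp
P/I-2 aff ·: Pp
P/II-1 ? I-1×I-2: pp|Pp|PP
P/II-2 ? ·: pp|Pp|PP
P/II-3 un I-1×I-2: pp
P/II-4 un I-1×I-2: pp
P/III-1 ? II-1×II-2: pp|Pp|PP
P/III-2 aff II-1×II-2: Pp|PP
⇒ P over [I-1,I-2,II-1,II-2,II-3,II-4,III-1,III-2]: 36 consistent

III-2 ∈ {Nn PP, Nn Pp}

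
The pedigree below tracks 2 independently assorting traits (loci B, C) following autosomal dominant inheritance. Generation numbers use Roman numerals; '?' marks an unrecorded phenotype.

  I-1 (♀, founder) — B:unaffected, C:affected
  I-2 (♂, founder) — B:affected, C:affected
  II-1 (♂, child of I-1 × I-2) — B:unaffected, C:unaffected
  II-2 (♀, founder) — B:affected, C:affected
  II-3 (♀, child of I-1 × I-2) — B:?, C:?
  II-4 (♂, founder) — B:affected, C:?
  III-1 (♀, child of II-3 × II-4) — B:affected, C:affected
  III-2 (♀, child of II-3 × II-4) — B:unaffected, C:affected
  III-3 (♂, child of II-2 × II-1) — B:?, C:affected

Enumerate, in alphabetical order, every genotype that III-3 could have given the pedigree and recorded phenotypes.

B/I-1 un ·: bb
B/I-2 aff ·: Bb
B/II-1 un I-1×I-2: bb
B/II-2 aff ·: Bb|BB
B/II-3 ? I-1×I-2: bb|Bb
B/II-4 aff ·: Bb
B/III-1 aff II-3×II-4: Bb|BB
B/III-2 un II-3×II-4: bb
B/III-3 ? II-2×II-1: bb|Bb
⇒ B over [I-1,I-2,II-1,II-2,II-3,II-4,III-1,III-2,III-3]: 9 consistent
C/I-1 aff ·: Cc
C/I-2 aff ·: Cc
C/II-1 un I-1×I-2: cc
C/II-2 aff ·: Cc|CC
C/II-3 ? I-1×I-2: cc|Cc|CC
C/II-4 ? ·: cc|Cc|CC
C/III-1 aff II-3×II-4: Cc|CC
C/III-2 aff II-3×II-4: Cc|CC
C/III-3 aff II-2×II-1: Cc
⇒ C over [I-1,I-2,II-1,II-2,II-3,II-4,III-1,III-2,III-3]: 34 consistent

III-3 ∈ {Bb Cc, bb Cc}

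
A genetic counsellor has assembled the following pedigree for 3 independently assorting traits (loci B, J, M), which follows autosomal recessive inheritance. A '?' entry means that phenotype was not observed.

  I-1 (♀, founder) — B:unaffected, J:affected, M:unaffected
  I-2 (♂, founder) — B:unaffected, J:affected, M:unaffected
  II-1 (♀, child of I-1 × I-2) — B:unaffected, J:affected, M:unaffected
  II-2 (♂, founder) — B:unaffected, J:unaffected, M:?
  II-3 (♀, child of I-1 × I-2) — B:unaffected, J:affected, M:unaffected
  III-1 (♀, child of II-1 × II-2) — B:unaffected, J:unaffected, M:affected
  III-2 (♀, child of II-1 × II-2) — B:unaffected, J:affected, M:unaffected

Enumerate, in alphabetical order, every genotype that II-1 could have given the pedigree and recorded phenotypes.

II-1 ∈ {BB jj Mm, Bb jj Mm}

B/I-1 un ·: BB|Bb
B/I-2 un ·: BB|Bb
B/II-1 un I-1×I-2: BB|Bb
B/II-2 un ·: BB|Bb
B/II-3 un I-1×I-2: BB|Bb
B/III-1 un II-1×II-2: BB|Bb
B/III-2 un II-1×II-2: BB|Bb
⇒ B over [I-1,I-2,II-1,II-2,II-3,III-1,III-2]: 83 consistent
J/I-1 aff ·: jj
J/I-2 aff ·: jj
J/II-1 aff I-1×I-2: jj
J/II-2 un ·: Jj
J/II-3 aff I-1×I-2: jj
J/III-1 un II-1×II-2: Jj
J/III-2 aff II-1×II-2: jj
⇒ J over [I-1,I-2,II-1,II-2,II-3,III-1,III-2]: 1 consistent
M/I-1 un ·: MM|Mm
M/I-2 un ·: MM|Mm
M/II-1 un I-1×I-2: Mm
M/II-2 ? ·: Mm|mm
M/II-3 un I-1×I-2: MM|Mm
M/III-1 aff II-1×II-2: mm
M/III-2 un II-1×II-2: MM|Mm
⇒ M over [I-1,I-2,II-1,II-2,II-3,III-1,III-2]: 18 consistent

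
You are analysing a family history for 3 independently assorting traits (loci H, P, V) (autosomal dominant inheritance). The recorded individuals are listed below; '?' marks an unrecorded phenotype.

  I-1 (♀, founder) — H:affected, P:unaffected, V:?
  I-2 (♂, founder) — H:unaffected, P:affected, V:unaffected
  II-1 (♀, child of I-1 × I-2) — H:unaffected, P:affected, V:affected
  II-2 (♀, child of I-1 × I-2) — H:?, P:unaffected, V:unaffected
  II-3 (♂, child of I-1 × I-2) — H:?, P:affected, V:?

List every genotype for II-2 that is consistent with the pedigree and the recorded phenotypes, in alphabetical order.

H/I-1 aff ·: Hh
H/I-2 un ·: hh
H/II-1 un I-1×I-2: hh
H/II-2 ? I-1×I-2: hh|Hh
H/II-3 ? I-1×I-2: hh|Hh
⇒ H over [I-1,I-2,II-1,II-2,II-3]: 4 consistent
P/I-1 un ·: pp
P/I-2 aff ·: Pp
P/II-1 aff I-1×I-2: Pp
P/II-2 un I-1×I-2: pp
P/II-3 aff I-1×I-2: Pp
⇒ P over [I-1,I-2,II-1,II-2,II-3]: 1 consistent
V/I-1 ? ·: Vv
V/I-2 un ·: vv
V/II-1 aff I-1×I-2: Vv
V/II-2 un I-1×I-2: vv
V/II-3 ? I-1×I-2: vv|Vv
⇒ V over [I-1,I-2,II-1,II-2,II-3]: 2 consistent

II-2 ∈ {Hh pp vv, hh pp vv}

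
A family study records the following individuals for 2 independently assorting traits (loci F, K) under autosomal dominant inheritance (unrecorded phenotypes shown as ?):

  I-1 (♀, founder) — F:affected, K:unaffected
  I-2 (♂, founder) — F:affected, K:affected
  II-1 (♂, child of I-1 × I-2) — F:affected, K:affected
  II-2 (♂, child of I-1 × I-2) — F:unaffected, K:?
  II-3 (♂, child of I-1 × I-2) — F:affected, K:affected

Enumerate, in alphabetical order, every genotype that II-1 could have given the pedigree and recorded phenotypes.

F/I-1 aff ·: Ff
F/I-2 aff ·: Ff
F/II-1 aff I-1×I-2: Ff|FF
F/II-2 un I-1×I-2: ff
F/II-3 aff I-1×I-2: Ff|FF
⇒ F over [I-1,I-2,II-1,II-2,II-3]: 4 consistent
K/I-1 un ·: kk
K/I-2 aff ·: Kk|KK
K/II-1 aff I-1×I-2: Kk
K/II-2 ? I-1×I-2: kk|Kk
K/II-3 aff I-1×I-2: Kk
⇒ K over [I-1,I-2,II-1,II-2,II-3]: 3 consistent

II-1 ∈ {FF Kk, Ff Kk}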